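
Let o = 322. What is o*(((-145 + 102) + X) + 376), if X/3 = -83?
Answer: 27048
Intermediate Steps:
X = -249 (X = 3*(-83) = -249)
o*(((-145 + 102) + X) + 376) = 322*(((-145 + 102) - 249) + 376) = 322*((-43 - 249) + 376) = 322*(-292 + 376) = 322*84 = 27048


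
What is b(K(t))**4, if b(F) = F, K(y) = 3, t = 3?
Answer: 81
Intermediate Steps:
b(K(t))**4 = 3**4 = 81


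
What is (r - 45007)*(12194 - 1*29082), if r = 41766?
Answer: 54734008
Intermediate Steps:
(r - 45007)*(12194 - 1*29082) = (41766 - 45007)*(12194 - 1*29082) = -3241*(12194 - 29082) = -3241*(-16888) = 54734008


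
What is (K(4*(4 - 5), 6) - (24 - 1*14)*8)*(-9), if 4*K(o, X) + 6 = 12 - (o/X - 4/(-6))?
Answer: 1413/2 ≈ 706.50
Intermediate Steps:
K(o, X) = 4/3 - o/(4*X) (K(o, X) = -3/2 + (12 - (o/X - 4/(-6)))/4 = -3/2 + (12 - (o/X - 4*(-1/6)))/4 = -3/2 + (12 - (o/X + 2/3))/4 = -3/2 + (12 - (2/3 + o/X))/4 = -3/2 + (12 + (-2/3 - o/X))/4 = -3/2 + (34/3 - o/X)/4 = -3/2 + (17/6 - o/(4*X)) = 4/3 - o/(4*X))
(K(4*(4 - 5), 6) - (24 - 1*14)*8)*(-9) = ((4/3 - 1/4*4*(4 - 5)/6) - (24 - 1*14)*8)*(-9) = ((4/3 - 1/4*4*(-1)*1/6) - (24 - 14)*8)*(-9) = ((4/3 - 1/4*(-4)*1/6) - 10*8)*(-9) = ((4/3 + 1/6) - 1*80)*(-9) = (3/2 - 80)*(-9) = -157/2*(-9) = 1413/2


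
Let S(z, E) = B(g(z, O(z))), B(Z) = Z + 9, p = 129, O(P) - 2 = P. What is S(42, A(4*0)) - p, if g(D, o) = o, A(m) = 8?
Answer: -76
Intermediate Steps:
O(P) = 2 + P
B(Z) = 9 + Z
S(z, E) = 11 + z (S(z, E) = 9 + (2 + z) = 11 + z)
S(42, A(4*0)) - p = (11 + 42) - 1*129 = 53 - 129 = -76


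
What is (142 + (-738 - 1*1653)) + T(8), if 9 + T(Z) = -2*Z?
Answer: -2274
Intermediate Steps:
T(Z) = -9 - 2*Z
(142 + (-738 - 1*1653)) + T(8) = (142 + (-738 - 1*1653)) + (-9 - 2*8) = (142 + (-738 - 1653)) + (-9 - 16) = (142 - 2391) - 25 = -2249 - 25 = -2274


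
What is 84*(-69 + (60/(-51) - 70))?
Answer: -200172/17 ≈ -11775.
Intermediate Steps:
84*(-69 + (60/(-51) - 70)) = 84*(-69 + (60*(-1/51) - 70)) = 84*(-69 + (-20/17 - 70)) = 84*(-69 - 1210/17) = 84*(-2383/17) = -200172/17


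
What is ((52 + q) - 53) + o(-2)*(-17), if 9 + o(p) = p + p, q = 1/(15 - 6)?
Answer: 1981/9 ≈ 220.11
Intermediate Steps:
q = ⅑ (q = 1/9 = ⅑ ≈ 0.11111)
o(p) = -9 + 2*p (o(p) = -9 + (p + p) = -9 + 2*p)
((52 + q) - 53) + o(-2)*(-17) = ((52 + ⅑) - 53) + (-9 + 2*(-2))*(-17) = (469/9 - 53) + (-9 - 4)*(-17) = -8/9 - 13*(-17) = -8/9 + 221 = 1981/9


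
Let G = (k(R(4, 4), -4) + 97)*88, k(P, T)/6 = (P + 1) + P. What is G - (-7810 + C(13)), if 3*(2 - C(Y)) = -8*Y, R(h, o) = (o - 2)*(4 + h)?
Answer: 101200/3 ≈ 33733.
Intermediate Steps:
R(h, o) = (-2 + o)*(4 + h)
k(P, T) = 6 + 12*P (k(P, T) = 6*((P + 1) + P) = 6*((1 + P) + P) = 6*(1 + 2*P) = 6 + 12*P)
C(Y) = 2 + 8*Y/3 (C(Y) = 2 - (-8)*Y/3 = 2 + 8*Y/3)
G = 25960 (G = ((6 + 12*(-8 - 2*4 + 4*4 + 4*4)) + 97)*88 = ((6 + 12*(-8 - 8 + 16 + 16)) + 97)*88 = ((6 + 12*16) + 97)*88 = ((6 + 192) + 97)*88 = (198 + 97)*88 = 295*88 = 25960)
G - (-7810 + C(13)) = 25960 - (-7810 + (2 + (8/3)*13)) = 25960 - (-7810 + (2 + 104/3)) = 25960 - (-7810 + 110/3) = 25960 - 1*(-23320/3) = 25960 + 23320/3 = 101200/3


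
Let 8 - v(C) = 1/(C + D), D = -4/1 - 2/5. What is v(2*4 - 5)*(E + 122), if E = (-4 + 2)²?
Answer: 1098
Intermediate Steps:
D = -22/5 (D = -4*1 - 2*⅕ = -4 - ⅖ = -22/5 ≈ -4.4000)
E = 4 (E = (-2)² = 4)
v(C) = 8 - 1/(-22/5 + C) (v(C) = 8 - 1/(C - 22/5) = 8 - 1/(-22/5 + C))
v(2*4 - 5)*(E + 122) = ((-181 + 40*(2*4 - 5))/(-22 + 5*(2*4 - 5)))*(4 + 122) = ((-181 + 40*(8 - 5))/(-22 + 5*(8 - 5)))*126 = ((-181 + 40*3)/(-22 + 5*3))*126 = ((-181 + 120)/(-22 + 15))*126 = (-61/(-7))*126 = -⅐*(-61)*126 = (61/7)*126 = 1098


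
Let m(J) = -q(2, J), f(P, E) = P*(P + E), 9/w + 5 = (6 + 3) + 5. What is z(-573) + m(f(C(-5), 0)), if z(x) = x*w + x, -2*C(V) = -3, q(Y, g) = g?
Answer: -4593/4 ≈ -1148.3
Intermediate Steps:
C(V) = 3/2 (C(V) = -½*(-3) = 3/2)
w = 1 (w = 9/(-5 + ((6 + 3) + 5)) = 9/(-5 + (9 + 5)) = 9/(-5 + 14) = 9/9 = 9*(⅑) = 1)
f(P, E) = P*(E + P)
m(J) = -J
z(x) = 2*x (z(x) = x*1 + x = x + x = 2*x)
z(-573) + m(f(C(-5), 0)) = 2*(-573) - 3*(0 + 3/2)/2 = -1146 - 3*3/(2*2) = -1146 - 1*9/4 = -1146 - 9/4 = -4593/4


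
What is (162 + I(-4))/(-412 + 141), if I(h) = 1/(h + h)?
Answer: -1295/2168 ≈ -0.59732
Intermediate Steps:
I(h) = 1/(2*h)
(162 + I(-4))/(-412 + 141) = (162 + (½)/(-4))/(-412 + 141) = (162 + (½)*(-¼))/(-271) = (162 - ⅛)*(-1/271) = (1295/8)*(-1/271) = -1295/2168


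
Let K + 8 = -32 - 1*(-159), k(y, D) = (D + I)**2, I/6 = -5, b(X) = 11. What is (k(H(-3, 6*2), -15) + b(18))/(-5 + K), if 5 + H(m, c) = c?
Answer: 1018/57 ≈ 17.860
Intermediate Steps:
H(m, c) = -5 + c
I = -30 (I = 6*(-5) = -30)
k(y, D) = (-30 + D)**2 (k(y, D) = (D - 30)**2 = (-30 + D)**2)
K = 119 (K = -8 + (-32 - 1*(-159)) = -8 + (-32 + 159) = -8 + 127 = 119)
(k(H(-3, 6*2), -15) + b(18))/(-5 + K) = ((-30 - 15)**2 + 11)/(-5 + 119) = ((-45)**2 + 11)/114 = (2025 + 11)*(1/114) = 2036*(1/114) = 1018/57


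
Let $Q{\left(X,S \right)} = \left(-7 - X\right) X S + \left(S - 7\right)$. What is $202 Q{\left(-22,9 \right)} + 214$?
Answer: $-599322$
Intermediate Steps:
$Q{\left(X,S \right)} = -7 + S + S X \left(-7 - X\right)$ ($Q{\left(X,S \right)} = X \left(-7 - X\right) S + \left(S - 7\right) = S X \left(-7 - X\right) + \left(-7 + S\right) = -7 + S + S X \left(-7 - X\right)$)
$202 Q{\left(-22,9 \right)} + 214 = 202 \left(-7 + 9 - 9 \left(-22\right)^{2} - 63 \left(-22\right)\right) + 214 = 202 \left(-7 + 9 - 9 \cdot 484 + 1386\right) + 214 = 202 \left(-7 + 9 - 4356 + 1386\right) + 214 = 202 \left(-2968\right) + 214 = -599536 + 214 = -599322$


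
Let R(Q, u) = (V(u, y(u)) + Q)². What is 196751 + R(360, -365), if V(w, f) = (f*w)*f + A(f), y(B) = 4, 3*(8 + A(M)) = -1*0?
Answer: 30314895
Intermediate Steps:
A(M) = -8 (A(M) = -8 + (-1*0)/3 = -8 + (⅓)*0 = -8 + 0 = -8)
V(w, f) = -8 + w*f² (V(w, f) = (f*w)*f - 8 = w*f² - 8 = -8 + w*f²)
R(Q, u) = (-8 + Q + 16*u)² (R(Q, u) = ((-8 + u*4²) + Q)² = ((-8 + u*16) + Q)² = ((-8 + 16*u) + Q)² = (-8 + Q + 16*u)²)
196751 + R(360, -365) = 196751 + (-8 + 360 + 16*(-365))² = 196751 + (-8 + 360 - 5840)² = 196751 + (-5488)² = 196751 + 30118144 = 30314895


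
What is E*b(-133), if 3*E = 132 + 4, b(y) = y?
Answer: -18088/3 ≈ -6029.3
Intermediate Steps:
E = 136/3 (E = (132 + 4)/3 = (1/3)*136 = 136/3 ≈ 45.333)
E*b(-133) = (136/3)*(-133) = -18088/3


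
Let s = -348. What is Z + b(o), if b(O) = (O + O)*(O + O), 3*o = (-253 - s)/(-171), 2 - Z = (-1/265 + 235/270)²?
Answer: 10513237/7584300 ≈ 1.3862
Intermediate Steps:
Z = 255767399/204776100 (Z = 2 - (-1/265 + 235/270)² = 2 - (-1*1/265 + 235*(1/270))² = 2 - (-1/265 + 47/54)² = 2 - (12401/14310)² = 2 - 1*153784801/204776100 = 2 - 153784801/204776100 = 255767399/204776100 ≈ 1.2490)
o = -5/27 (o = ((-253 - 1*(-348))/(-171))/3 = ((-253 + 348)*(-1/171))/3 = (95*(-1/171))/3 = (⅓)*(-5/9) = -5/27 ≈ -0.18519)
b(O) = 4*O² (b(O) = (2*O)*(2*O) = 4*O²)
Z + b(o) = 255767399/204776100 + 4*(-5/27)² = 255767399/204776100 + 4*(25/729) = 255767399/204776100 + 100/729 = 10513237/7584300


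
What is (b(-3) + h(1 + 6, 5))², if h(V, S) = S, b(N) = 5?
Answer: 100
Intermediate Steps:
(b(-3) + h(1 + 6, 5))² = (5 + 5)² = 10² = 100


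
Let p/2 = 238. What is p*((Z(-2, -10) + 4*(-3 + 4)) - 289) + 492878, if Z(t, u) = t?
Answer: 356266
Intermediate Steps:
p = 476 (p = 2*238 = 476)
p*((Z(-2, -10) + 4*(-3 + 4)) - 289) + 492878 = 476*((-2 + 4*(-3 + 4)) - 289) + 492878 = 476*((-2 + 4*1) - 289) + 492878 = 476*((-2 + 4) - 289) + 492878 = 476*(2 - 289) + 492878 = 476*(-287) + 492878 = -136612 + 492878 = 356266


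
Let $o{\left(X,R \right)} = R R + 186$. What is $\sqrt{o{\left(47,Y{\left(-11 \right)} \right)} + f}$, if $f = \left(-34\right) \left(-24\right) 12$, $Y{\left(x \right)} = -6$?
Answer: $\sqrt{10014} \approx 100.07$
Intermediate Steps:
$o{\left(X,R \right)} = 186 + R^{2}$ ($o{\left(X,R \right)} = R^{2} + 186 = 186 + R^{2}$)
$f = 9792$ ($f = 816 \cdot 12 = 9792$)
$\sqrt{o{\left(47,Y{\left(-11 \right)} \right)} + f} = \sqrt{\left(186 + \left(-6\right)^{2}\right) + 9792} = \sqrt{\left(186 + 36\right) + 9792} = \sqrt{222 + 9792} = \sqrt{10014}$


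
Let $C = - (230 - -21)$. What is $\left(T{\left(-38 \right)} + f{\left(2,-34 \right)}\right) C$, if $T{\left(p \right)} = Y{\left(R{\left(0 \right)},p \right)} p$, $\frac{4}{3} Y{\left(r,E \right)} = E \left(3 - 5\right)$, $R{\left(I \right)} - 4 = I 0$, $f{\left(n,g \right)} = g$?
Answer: $552200$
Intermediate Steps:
$R{\left(I \right)} = 4$ ($R{\left(I \right)} = 4 + I 0 = 4 + 0 = 4$)
$Y{\left(r,E \right)} = - \frac{3 E}{2}$ ($Y{\left(r,E \right)} = \frac{3 E \left(3 - 5\right)}{4} = \frac{3 E \left(-2\right)}{4} = \frac{3 \left(- 2 E\right)}{4} = - \frac{3 E}{2}$)
$C = -251$ ($C = - (230 + 21) = \left(-1\right) 251 = -251$)
$T{\left(p \right)} = - \frac{3 p^{2}}{2}$ ($T{\left(p \right)} = - \frac{3 p}{2} p = - \frac{3 p^{2}}{2}$)
$\left(T{\left(-38 \right)} + f{\left(2,-34 \right)}\right) C = \left(- \frac{3 \left(-38\right)^{2}}{2} - 34\right) \left(-251\right) = \left(\left(- \frac{3}{2}\right) 1444 - 34\right) \left(-251\right) = \left(-2166 - 34\right) \left(-251\right) = \left(-2200\right) \left(-251\right) = 552200$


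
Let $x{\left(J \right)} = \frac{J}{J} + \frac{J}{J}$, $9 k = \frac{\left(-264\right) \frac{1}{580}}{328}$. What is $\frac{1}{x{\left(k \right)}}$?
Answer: $\frac{1}{2} \approx 0.5$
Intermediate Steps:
$k = - \frac{11}{71340}$ ($k = \frac{- \frac{264}{580} \cdot \frac{1}{328}}{9} = \frac{\left(-264\right) \frac{1}{580} \cdot \frac{1}{328}}{9} = \frac{\left(- \frac{66}{145}\right) \frac{1}{328}}{9} = \frac{1}{9} \left(- \frac{33}{23780}\right) = - \frac{11}{71340} \approx -0.00015419$)
$x{\left(J \right)} = 2$ ($x{\left(J \right)} = 1 + 1 = 2$)
$\frac{1}{x{\left(k \right)}} = \frac{1}{2}$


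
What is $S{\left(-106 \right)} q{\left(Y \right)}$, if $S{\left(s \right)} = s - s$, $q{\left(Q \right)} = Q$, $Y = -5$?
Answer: $0$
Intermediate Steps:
$S{\left(s \right)} = 0$
$S{\left(-106 \right)} q{\left(Y \right)} = 0 \left(-5\right) = 0$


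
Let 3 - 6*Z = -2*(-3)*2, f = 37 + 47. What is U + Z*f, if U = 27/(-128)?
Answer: -16155/128 ≈ -126.21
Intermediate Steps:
f = 84
U = -27/128 (U = 27*(-1/128) = -27/128 ≈ -0.21094)
Z = -3/2 (Z = 1/2 - (-2*(-3))*2/6 = 1/2 - 2 = -3/2 ≈ -1.5000)
U + Z*f = -27/128 - 3/2*84 = -27/128 - 126 = -16155/128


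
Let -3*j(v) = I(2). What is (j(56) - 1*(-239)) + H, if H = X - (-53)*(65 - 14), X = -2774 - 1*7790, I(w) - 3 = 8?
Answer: -22877/3 ≈ -7625.7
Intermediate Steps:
I(w) = 11 (I(w) = 3 + 8 = 11)
j(v) = -11/3 (j(v) = -⅓*11 = -11/3)
X = -10564 (X = -2774 - 7790 = -10564)
H = -7861 (H = -10564 - (-53)*(65 - 14) = -10564 - (-53)*51 = -10564 - 1*(-2703) = -10564 + 2703 = -7861)
(j(56) - 1*(-239)) + H = (-11/3 - 1*(-239)) - 7861 = (-11/3 + 239) - 7861 = 706/3 - 7861 = -22877/3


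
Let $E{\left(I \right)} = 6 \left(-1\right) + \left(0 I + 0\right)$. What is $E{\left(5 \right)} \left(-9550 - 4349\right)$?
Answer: $83394$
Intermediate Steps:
$E{\left(I \right)} = -6$ ($E{\left(I \right)} = -6 + \left(0 + 0\right) = -6 + 0 = -6$)
$E{\left(5 \right)} \left(-9550 - 4349\right) = - 6 \left(-9550 - 4349\right) = \left(-6\right) \left(-13899\right) = 83394$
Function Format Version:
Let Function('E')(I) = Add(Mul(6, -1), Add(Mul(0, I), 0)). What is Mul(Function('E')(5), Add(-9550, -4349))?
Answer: 83394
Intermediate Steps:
Function('E')(I) = -6 (Function('E')(I) = Add(-6, Add(0, 0)) = Add(-6, 0) = -6)
Mul(Function('E')(5), Add(-9550, -4349)) = Mul(-6, Add(-9550, -4349)) = Mul(-6, -13899) = 83394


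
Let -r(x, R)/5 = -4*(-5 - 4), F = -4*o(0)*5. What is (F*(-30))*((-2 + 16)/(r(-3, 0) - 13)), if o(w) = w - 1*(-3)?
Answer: -25200/193 ≈ -130.57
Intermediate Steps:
o(w) = 3 + w (o(w) = w + 3 = 3 + w)
F = -60 (F = -4*(3 + 0)*5 = -4*3*5 = -12*5 = -60)
r(x, R) = -180 (r(x, R) = -(-20)*(-5 - 4) = -(-20)*(-9) = -5*36 = -180)
(F*(-30))*((-2 + 16)/(r(-3, 0) - 13)) = (-60*(-30))*((-2 + 16)/(-180 - 13)) = 1800*(14/(-193)) = 1800*(14*(-1/193)) = 1800*(-14/193) = -25200/193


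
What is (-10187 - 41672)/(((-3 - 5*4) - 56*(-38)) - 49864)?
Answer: 51859/47759 ≈ 1.0858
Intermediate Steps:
(-10187 - 41672)/(((-3 - 5*4) - 56*(-38)) - 49864) = -51859/(((-3 - 20) + 2128) - 49864) = -51859/((-23 + 2128) - 49864) = -51859/(2105 - 49864) = -51859/(-47759) = -51859*(-1/47759) = 51859/47759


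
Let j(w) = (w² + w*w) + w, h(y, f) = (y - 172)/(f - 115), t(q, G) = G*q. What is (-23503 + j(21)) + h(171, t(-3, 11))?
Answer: -3344799/148 ≈ -22600.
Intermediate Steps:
h(y, f) = (-172 + y)/(-115 + f)
j(w) = w + 2*w² (j(w) = (w² + w²) + w = 2*w² + w = w + 2*w²)
(-23503 + j(21)) + h(171, t(-3, 11)) = (-23503 + 21*(1 + 2*21)) + (-172 + 171)/(-115 + 11*(-3)) = (-23503 + 21*(1 + 42)) - 1/(-115 - 33) = (-23503 + 21*43) - 1/(-148) = (-23503 + 903) - 1/148*(-1) = -22600 + 1/148 = -3344799/148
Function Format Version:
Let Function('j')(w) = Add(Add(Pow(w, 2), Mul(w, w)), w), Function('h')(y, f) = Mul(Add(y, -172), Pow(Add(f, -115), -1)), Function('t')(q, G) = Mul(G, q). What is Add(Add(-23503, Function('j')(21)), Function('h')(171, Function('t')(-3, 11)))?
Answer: Rational(-3344799, 148) ≈ -22600.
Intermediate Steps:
Function('h')(y, f) = Mul(Pow(Add(-115, f), -1), Add(-172, y)) (Function('h')(y, f) = Mul(Add(-172, y), Pow(Add(-115, f), -1)) = Mul(Pow(Add(-115, f), -1), Add(-172, y)))
Function('j')(w) = Add(w, Mul(2, Pow(w, 2))) (Function('j')(w) = Add(Add(Pow(w, 2), Pow(w, 2)), w) = Add(Mul(2, Pow(w, 2)), w) = Add(w, Mul(2, Pow(w, 2))))
Add(Add(-23503, Function('j')(21)), Function('h')(171, Function('t')(-3, 11))) = Add(Add(-23503, Mul(21, Add(1, Mul(2, 21)))), Mul(Pow(Add(-115, Mul(11, -3)), -1), Add(-172, 171))) = Add(Add(-23503, Mul(21, Add(1, 42))), Mul(Pow(Add(-115, -33), -1), -1)) = Add(Add(-23503, Mul(21, 43)), Mul(Pow(-148, -1), -1)) = Add(Add(-23503, 903), Mul(Rational(-1, 148), -1)) = Add(-22600, Rational(1, 148)) = Rational(-3344799, 148)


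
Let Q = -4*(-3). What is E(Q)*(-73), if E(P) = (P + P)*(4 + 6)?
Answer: -17520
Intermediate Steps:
Q = 12
E(P) = 20*P (E(P) = (2*P)*10 = 20*P)
E(Q)*(-73) = (20*12)*(-73) = 240*(-73) = -17520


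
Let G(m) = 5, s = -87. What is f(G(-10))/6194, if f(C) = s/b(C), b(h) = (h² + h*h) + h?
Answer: -87/340670 ≈ -0.00025538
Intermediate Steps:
b(h) = h + 2*h² (b(h) = (h² + h²) + h = 2*h² + h = h + 2*h²)
f(C) = -87/(C*(1 + 2*C)) (f(C) = -87*1/(C*(1 + 2*C)) = -87/(C*(1 + 2*C)))
f(G(-10))/6194 = -87/(5*(1 + 2*5))/6194 = -87*⅕/(1 + 10)*(1/6194) = -87*⅕/11*(1/6194) = -87*⅕*1/11*(1/6194) = -87/55*1/6194 = -87/340670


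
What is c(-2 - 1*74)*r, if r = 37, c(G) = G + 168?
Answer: 3404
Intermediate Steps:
c(G) = 168 + G
c(-2 - 1*74)*r = (168 + (-2 - 1*74))*37 = (168 + (-2 - 74))*37 = (168 - 76)*37 = 92*37 = 3404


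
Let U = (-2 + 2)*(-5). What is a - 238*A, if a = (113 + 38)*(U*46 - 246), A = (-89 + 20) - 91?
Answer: 934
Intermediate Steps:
U = 0 (U = 0*(-5) = 0)
A = -160 (A = -69 - 91 = -160)
a = -37146 (a = (113 + 38)*(0*46 - 246) = 151*(0 - 246) = 151*(-246) = -37146)
a - 238*A = -37146 - 238*(-160) = -37146 + 38080 = 934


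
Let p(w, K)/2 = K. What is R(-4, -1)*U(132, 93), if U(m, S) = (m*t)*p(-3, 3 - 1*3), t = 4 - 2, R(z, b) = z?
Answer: 0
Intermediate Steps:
p(w, K) = 2*K
t = 2
U(m, S) = 0 (U(m, S) = (m*2)*(2*(3 - 1*3)) = (2*m)*(2*(3 - 3)) = (2*m)*(2*0) = (2*m)*0 = 0)
R(-4, -1)*U(132, 93) = -4*0 = 0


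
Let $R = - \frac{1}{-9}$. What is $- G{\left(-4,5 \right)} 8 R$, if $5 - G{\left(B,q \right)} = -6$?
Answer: $- \frac{88}{9} \approx -9.7778$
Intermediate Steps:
$G{\left(B,q \right)} = 11$ ($G{\left(B,q \right)} = 5 - -6 = 5 + 6 = 11$)
$R = \frac{1}{9}$ ($R = \left(-1\right) \left(- \frac{1}{9}\right) = \frac{1}{9} \approx 0.11111$)
$- G{\left(-4,5 \right)} 8 R = \left(-1\right) 11 \cdot 8 \cdot \frac{1}{9} = \left(-11\right) 8 \cdot \frac{1}{9} = \left(-88\right) \frac{1}{9} = - \frac{88}{9}$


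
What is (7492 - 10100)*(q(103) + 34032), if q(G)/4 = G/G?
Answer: -88765888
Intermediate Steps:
q(G) = 4 (q(G) = 4*(G/G) = 4*1 = 4)
(7492 - 10100)*(q(103) + 34032) = (7492 - 10100)*(4 + 34032) = -2608*34036 = -88765888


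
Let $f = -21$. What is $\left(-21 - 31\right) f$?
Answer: $1092$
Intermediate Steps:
$\left(-21 - 31\right) f = \left(-21 - 31\right) \left(-21\right) = \left(-52\right) \left(-21\right) = 1092$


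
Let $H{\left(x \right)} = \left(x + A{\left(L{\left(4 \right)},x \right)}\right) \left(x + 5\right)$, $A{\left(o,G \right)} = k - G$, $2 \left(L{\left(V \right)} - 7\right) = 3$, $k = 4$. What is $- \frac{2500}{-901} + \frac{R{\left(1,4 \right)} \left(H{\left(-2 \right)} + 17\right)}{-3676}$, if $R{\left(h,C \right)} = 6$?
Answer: $\frac{4516613}{1656038} \approx 2.7274$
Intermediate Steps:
$L{\left(V \right)} = \frac{17}{2}$ ($L{\left(V \right)} = 7 + \frac{1}{2} \cdot 3 = 7 + \frac{3}{2} = \frac{17}{2}$)
$A{\left(o,G \right)} = 4 - G$
$H{\left(x \right)} = 20 + 4 x$ ($H{\left(x \right)} = \left(x - \left(-4 + x\right)\right) \left(x + 5\right) = 4 \left(5 + x\right) = 20 + 4 x$)
$- \frac{2500}{-901} + \frac{R{\left(1,4 \right)} \left(H{\left(-2 \right)} + 17\right)}{-3676} = - \frac{2500}{-901} + \frac{6 \left(\left(20 + 4 \left(-2\right)\right) + 17\right)}{-3676} = \left(-2500\right) \left(- \frac{1}{901}\right) + 6 \left(\left(20 - 8\right) + 17\right) \left(- \frac{1}{3676}\right) = \frac{2500}{901} + 6 \left(12 + 17\right) \left(- \frac{1}{3676}\right) = \frac{2500}{901} + 6 \cdot 29 \left(- \frac{1}{3676}\right) = \frac{2500}{901} + 174 \left(- \frac{1}{3676}\right) = \frac{2500}{901} - \frac{87}{1838} = \frac{4516613}{1656038}$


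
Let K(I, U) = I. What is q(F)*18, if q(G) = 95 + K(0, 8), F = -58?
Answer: 1710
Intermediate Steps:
q(G) = 95 (q(G) = 95 + 0 = 95)
q(F)*18 = 95*18 = 1710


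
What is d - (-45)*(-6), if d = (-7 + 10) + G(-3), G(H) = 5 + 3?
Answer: -259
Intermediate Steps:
G(H) = 8
d = 11 (d = (-7 + 10) + 8 = 3 + 8 = 11)
d - (-45)*(-6) = 11 - (-45)*(-6) = 11 - 5*54 = 11 - 270 = -259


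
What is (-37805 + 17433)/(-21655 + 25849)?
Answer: -10186/2097 ≈ -4.8574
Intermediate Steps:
(-37805 + 17433)/(-21655 + 25849) = -20372/4194 = -20372*1/4194 = -10186/2097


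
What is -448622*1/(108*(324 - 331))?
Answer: 224311/378 ≈ 593.42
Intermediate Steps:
-448622*1/(108*(324 - 331)) = -448622/(-18*(-6)*(-7)) = -448622/(108*(-7)) = -448622/(-756) = -448622*(-1/756) = 224311/378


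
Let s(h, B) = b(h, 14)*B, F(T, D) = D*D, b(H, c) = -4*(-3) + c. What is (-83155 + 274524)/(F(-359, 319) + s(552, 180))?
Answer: 191369/106441 ≈ 1.7979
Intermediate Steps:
b(H, c) = 12 + c
F(T, D) = D**2
s(h, B) = 26*B (s(h, B) = (12 + 14)*B = 26*B)
(-83155 + 274524)/(F(-359, 319) + s(552, 180)) = (-83155 + 274524)/(319**2 + 26*180) = 191369/(101761 + 4680) = 191369/106441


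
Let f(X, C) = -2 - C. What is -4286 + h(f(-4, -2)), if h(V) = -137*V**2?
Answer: -4286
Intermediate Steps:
-4286 + h(f(-4, -2)) = -4286 - 137*(-2 - 1*(-2))**2 = -4286 - 137*(-2 + 2)**2 = -4286 - 137*0**2 = -4286 - 137*0 = -4286 + 0 = -4286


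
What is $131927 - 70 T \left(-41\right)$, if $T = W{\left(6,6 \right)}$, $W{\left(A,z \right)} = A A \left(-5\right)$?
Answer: $-384673$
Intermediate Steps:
$W{\left(A,z \right)} = - 5 A^{2}$ ($W{\left(A,z \right)} = A^{2} \left(-5\right) = - 5 A^{2}$)
$T = -180$ ($T = - 5 \cdot 6^{2} = \left(-5\right) 36 = -180$)
$131927 - 70 T \left(-41\right) = 131927 - 70 \left(-180\right) \left(-41\right) = 131927 - \left(-12600\right) \left(-41\right) = 131927 - 516600 = -384673$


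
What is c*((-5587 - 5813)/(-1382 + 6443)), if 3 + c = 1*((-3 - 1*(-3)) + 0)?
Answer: 11400/1687 ≈ 6.7576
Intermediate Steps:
c = -3 (c = -3 + 1*((-3 - 1*(-3)) + 0) = -3 + 1*((-3 + 3) + 0) = -3 + 1*(0 + 0) = -3 + 1*0 = -3 + 0 = -3)
c*((-5587 - 5813)/(-1382 + 6443)) = -3*(-5587 - 5813)/(-1382 + 6443) = -(-34200)/5061 = -3*(-3800/1687) = 11400/1687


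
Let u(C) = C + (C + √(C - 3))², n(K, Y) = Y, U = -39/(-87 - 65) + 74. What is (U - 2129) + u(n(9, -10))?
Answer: -300617/152 - 20*I*√13 ≈ -1977.7 - 72.111*I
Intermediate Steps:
U = 11287/152 (U = -39/(-152) + 74 = -39*(-1/152) + 74 = 39/152 + 74 = 11287/152 ≈ 74.257)
u(C) = C + (C + √(-3 + C))²
(U - 2129) + u(n(9, -10)) = (11287/152 - 2129) + (-10 + (-10 + √(-3 - 10))²) = -312321/152 + (-10 + (-10 + √(-13))²) = -312321/152 + (-10 + (-10 + I*√13)²) = -313841/152 + (-10 + I*√13)²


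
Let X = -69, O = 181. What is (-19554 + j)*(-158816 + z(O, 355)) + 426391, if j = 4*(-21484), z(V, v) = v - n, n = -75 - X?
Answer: 16715844341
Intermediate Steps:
n = -6 (n = -75 - 1*(-69) = -75 + 69 = -6)
z(V, v) = 6 + v (z(V, v) = v - 1*(-6) = v + 6 = 6 + v)
j = -85936
(-19554 + j)*(-158816 + z(O, 355)) + 426391 = (-19554 - 85936)*(-158816 + (6 + 355)) + 426391 = -105490*(-158816 + 361) + 426391 = -105490*(-158455) + 426391 = 16715417950 + 426391 = 16715844341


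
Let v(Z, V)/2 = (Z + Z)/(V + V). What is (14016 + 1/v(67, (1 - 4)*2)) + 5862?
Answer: 1331823/67 ≈ 19878.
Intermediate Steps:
v(Z, V) = 2*Z/V (v(Z, V) = 2*((Z + Z)/(V + V)) = 2*((2*Z)/((2*V))) = 2*((2*Z)*(1/(2*V))) = 2*(Z/V) = 2*Z/V)
(14016 + 1/v(67, (1 - 4)*2)) + 5862 = (14016 + 1/(2*67/((1 - 4)*2))) + 5862 = (14016 + 1/(2*67/(-3*2))) + 5862 = (14016 + 1/(2*67/(-6))) + 5862 = (14016 + 1/(2*67*(-1/6))) + 5862 = (14016 + 1/(-67/3)) + 5862 = (14016 - 3/67) + 5862 = 939069/67 + 5862 = 1331823/67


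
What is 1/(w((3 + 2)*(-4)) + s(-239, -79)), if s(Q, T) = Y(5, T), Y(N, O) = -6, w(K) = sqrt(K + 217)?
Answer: 6/161 + sqrt(197)/161 ≈ 0.12445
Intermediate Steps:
w(K) = sqrt(217 + K)
s(Q, T) = -6
1/(w((3 + 2)*(-4)) + s(-239, -79)) = 1/(sqrt(217 + (3 + 2)*(-4)) - 6) = 1/(sqrt(217 + 5*(-4)) - 6) = 1/(sqrt(217 - 20) - 6) = 1/(sqrt(197) - 6) = 1/(-6 + sqrt(197))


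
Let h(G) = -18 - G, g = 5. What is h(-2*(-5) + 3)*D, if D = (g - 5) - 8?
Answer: 248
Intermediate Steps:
D = -8 (D = (5 - 5) - 8 = 0 - 8 = -8)
h(-2*(-5) + 3)*D = (-18 - (-2*(-5) + 3))*(-8) = (-18 - (10 + 3))*(-8) = (-18 - 1*13)*(-8) = (-18 - 13)*(-8) = -31*(-8) = 248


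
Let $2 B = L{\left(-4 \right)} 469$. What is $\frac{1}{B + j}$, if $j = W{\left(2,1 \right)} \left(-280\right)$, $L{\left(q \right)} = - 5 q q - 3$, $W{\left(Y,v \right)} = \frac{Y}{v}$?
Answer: $- \frac{2}{40047} \approx -4.9941 \cdot 10^{-5}$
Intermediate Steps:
$L{\left(q \right)} = -3 - 5 q^{2}$ ($L{\left(q \right)} = - 5 q^{2} - 3 = -3 - 5 q^{2}$)
$j = -560$ ($j = \frac{2}{1} \left(-280\right) = 2 \cdot 1 \left(-280\right) = 2 \left(-280\right) = -560$)
$B = - \frac{38927}{2}$ ($B = \frac{\left(-3 - 5 \left(-4\right)^{2}\right) 469}{2} = \frac{\left(-3 - 80\right) 469}{2} = \frac{\left(-83\right) 469}{2} = \frac{1}{2} \left(-38927\right) = - \frac{38927}{2} \approx -19464.0$)
$\frac{1}{B + j} = \frac{1}{- \frac{38927}{2} - 560} = \frac{1}{- \frac{40047}{2}} = - \frac{2}{40047}$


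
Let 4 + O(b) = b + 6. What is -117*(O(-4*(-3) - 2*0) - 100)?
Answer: 10062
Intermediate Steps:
O(b) = 2 + b (O(b) = -4 + (b + 6) = -4 + (6 + b) = 2 + b)
-117*(O(-4*(-3) - 2*0) - 100) = -117*((2 + (-4*(-3) - 2*0)) - 100) = -117*((2 + (12 + 0)) - 100) = -117*((2 + 12) - 100) = -117*(14 - 100) = -117*(-86) = 10062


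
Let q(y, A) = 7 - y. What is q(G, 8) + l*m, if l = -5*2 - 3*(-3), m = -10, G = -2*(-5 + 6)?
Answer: 19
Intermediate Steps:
G = -2 (G = -2*1 = -2)
l = -1 (l = -10 + 9 = -1)
q(G, 8) + l*m = (7 - 1*(-2)) - 1*(-10) = (7 + 2) + 10 = 9 + 10 = 19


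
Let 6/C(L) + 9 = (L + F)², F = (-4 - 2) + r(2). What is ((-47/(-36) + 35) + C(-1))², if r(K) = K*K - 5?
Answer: 5198554201/3920400 ≈ 1326.0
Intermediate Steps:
r(K) = -5 + K² (r(K) = K² - 5 = -5 + K²)
F = -7 (F = (-4 - 2) + (-5 + 2²) = -6 + (-5 + 4) = -6 - 1 = -7)
C(L) = 6/(-9 + (-7 + L)²) (C(L) = 6/(-9 + (L - 7)²) = 6/(-9 + (-7 + L)²))
((-47/(-36) + 35) + C(-1))² = ((-47/(-36) + 35) + 6/(-9 + (-7 - 1)²))² = ((-47*(-1/36) + 35) + 6/(-9 + (-8)²))² = ((47/36 + 35) + 6/(-9 + 64))² = (1307/36 + 6/55)² = (72101/1980)² = 5198554201/3920400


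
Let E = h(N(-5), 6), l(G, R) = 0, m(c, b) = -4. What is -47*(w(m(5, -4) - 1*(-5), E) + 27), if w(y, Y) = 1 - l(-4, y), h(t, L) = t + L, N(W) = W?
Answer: -1316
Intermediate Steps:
h(t, L) = L + t
E = 1 (E = 6 - 5 = 1)
w(y, Y) = 1 (w(y, Y) = 1 - 1*0 = 1 + 0 = 1)
-47*(w(m(5, -4) - 1*(-5), E) + 27) = -47*(1 + 27) = -47*28 = -1316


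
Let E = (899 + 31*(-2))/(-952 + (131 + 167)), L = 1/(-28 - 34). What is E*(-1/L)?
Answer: -8649/109 ≈ -79.349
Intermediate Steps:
L = -1/62 (L = 1/(-62) = -1/62 ≈ -0.016129)
E = -279/218 (E = (899 - 62)/(-952 + 298) = 837/(-654) = 837*(-1/654) = -279/218 ≈ -1.2798)
E*(-1/L) = -(-279)/(218*(-1/62)) = -(-279)*(-62)/218 = -279/218*62 = -8649/109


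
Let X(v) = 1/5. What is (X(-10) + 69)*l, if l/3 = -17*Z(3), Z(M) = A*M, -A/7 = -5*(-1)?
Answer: 370566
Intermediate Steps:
A = -35 (A = -(-35)*(-1) = -7*5 = -35)
Z(M) = -35*M
X(v) = ⅕
l = 5355 (l = 3*(-(-595)*3) = 3*(-17*(-105)) = 3*1785 = 5355)
(X(-10) + 69)*l = (⅕ + 69)*5355 = (346/5)*5355 = 370566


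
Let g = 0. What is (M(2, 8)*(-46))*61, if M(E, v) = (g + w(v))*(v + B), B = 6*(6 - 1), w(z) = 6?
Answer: -639768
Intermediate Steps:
B = 30 (B = 6*5 = 30)
M(E, v) = 180 + 6*v (M(E, v) = (0 + 6)*(v + 30) = 6*(30 + v) = 180 + 6*v)
(M(2, 8)*(-46))*61 = ((180 + 6*8)*(-46))*61 = ((180 + 48)*(-46))*61 = (228*(-46))*61 = -10488*61 = -639768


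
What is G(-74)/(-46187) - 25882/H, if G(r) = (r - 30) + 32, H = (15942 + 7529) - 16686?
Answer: -1194923414/313378795 ≈ -3.8130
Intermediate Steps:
H = 6785 (H = 23471 - 16686 = 6785)
G(r) = 2 + r (G(r) = (-30 + r) + 32 = 2 + r)
G(-74)/(-46187) - 25882/H = (2 - 74)/(-46187) - 25882/6785 = -72*(-1/46187) - 25882*1/6785 = 72/46187 - 25882/6785 = -1194923414/313378795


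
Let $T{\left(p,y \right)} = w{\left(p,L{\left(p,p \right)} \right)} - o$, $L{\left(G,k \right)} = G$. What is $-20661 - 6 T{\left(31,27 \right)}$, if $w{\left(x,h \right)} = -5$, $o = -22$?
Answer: $-20763$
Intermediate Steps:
$T{\left(p,y \right)} = 17$ ($T{\left(p,y \right)} = -5 - -22 = -5 + 22 = 17$)
$-20661 - 6 T{\left(31,27 \right)} = -20661 - 6 \cdot 17 = -20661 - 102 = -20763$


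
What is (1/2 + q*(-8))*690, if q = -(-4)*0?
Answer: 345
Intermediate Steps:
q = 0 (q = -4*0 = 0)
(1/2 + q*(-8))*690 = (1/2 + 0*(-8))*690 = (½ + 0)*690 = (½)*690 = 345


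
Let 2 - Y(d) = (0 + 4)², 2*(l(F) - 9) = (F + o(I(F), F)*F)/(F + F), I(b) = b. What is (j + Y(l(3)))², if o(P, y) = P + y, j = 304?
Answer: 84100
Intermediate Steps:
l(F) = 9 + (F + 2*F²)/(4*F) (l(F) = 9 + ((F + (F + F)*F)/(F + F))/2 = 9 + ((F + (2*F)*F)/((2*F)))/2 = 9 + ((F + 2*F²)*(1/(2*F)))/2 = 9 + ((F + 2*F²)/(2*F))/2 = 9 + (F + 2*F²)/(4*F))
Y(d) = -14 (Y(d) = 2 - (0 + 4)² = 2 - 1*4² = 2 - 1*16 = 2 - 16 = -14)
(j + Y(l(3)))² = (304 - 14)² = 290² = 84100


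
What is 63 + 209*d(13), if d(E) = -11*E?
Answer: -29824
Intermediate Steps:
63 + 209*d(13) = 63 + 209*(-11*13) = 63 + 209*(-143) = 63 - 29887 = -29824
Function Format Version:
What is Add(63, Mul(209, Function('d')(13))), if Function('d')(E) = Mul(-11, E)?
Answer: -29824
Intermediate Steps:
Add(63, Mul(209, Function('d')(13))) = Add(63, Mul(209, Mul(-11, 13))) = Add(63, Mul(209, -143)) = Add(63, -29887) = -29824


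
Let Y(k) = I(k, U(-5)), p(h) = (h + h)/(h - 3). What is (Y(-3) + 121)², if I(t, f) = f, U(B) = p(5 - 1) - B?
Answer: 17956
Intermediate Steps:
p(h) = 2*h/(-3 + h) (p(h) = (2*h)/(-3 + h) = 2*h/(-3 + h))
U(B) = 8 - B (U(B) = 2*(5 - 1)/(-3 + (5 - 1)) - B = 2*4/(-3 + 4) - B = 2*4/1 - B = 2*4*1 - B = 8 - B)
Y(k) = 13 (Y(k) = 8 - 1*(-5) = 8 + 5 = 13)
(Y(-3) + 121)² = (13 + 121)² = 134² = 17956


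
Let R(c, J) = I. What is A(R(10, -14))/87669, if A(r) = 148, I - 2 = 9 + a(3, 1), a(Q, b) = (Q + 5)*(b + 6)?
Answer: 148/87669 ≈ 0.0016882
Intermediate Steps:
a(Q, b) = (5 + Q)*(6 + b)
I = 67 (I = 2 + (9 + (30 + 5*1 + 6*3 + 3*1)) = 2 + (9 + (30 + 5 + 18 + 3)) = 2 + (9 + 56) = 2 + 65 = 67)
R(c, J) = 67
A(R(10, -14))/87669 = 148/87669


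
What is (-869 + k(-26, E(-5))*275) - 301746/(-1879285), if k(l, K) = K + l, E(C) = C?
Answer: -17653701544/1879285 ≈ -9393.8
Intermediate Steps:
(-869 + k(-26, E(-5))*275) - 301746/(-1879285) = (-869 + (-5 - 26)*275) - 301746/(-1879285) = (-869 - 31*275) - 301746*(-1/1879285) = (-869 - 8525) + 301746/1879285 = -9394 + 301746/1879285 = -17653701544/1879285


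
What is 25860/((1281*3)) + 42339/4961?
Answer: 8818189/577731 ≈ 15.263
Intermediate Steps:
25860/((1281*3)) + 42339/4961 = 25860/3843 + 42339*(1/4961) = 25860*(1/3843) + 3849/451 = 8620/1281 + 3849/451 = 8818189/577731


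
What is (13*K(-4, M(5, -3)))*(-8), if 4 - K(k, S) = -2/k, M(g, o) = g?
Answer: -364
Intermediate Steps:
K(k, S) = 4 + 2/k (K(k, S) = 4 - (-2)/k = 4 + 2/k)
(13*K(-4, M(5, -3)))*(-8) = (13*(4 + 2/(-4)))*(-8) = (13*(4 + 2*(-¼)))*(-8) = (13*(4 - ½))*(-8) = (13*(7/2))*(-8) = (91/2)*(-8) = -364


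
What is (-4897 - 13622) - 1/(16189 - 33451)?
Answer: -319674977/17262 ≈ -18519.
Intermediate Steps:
(-4897 - 13622) - 1/(16189 - 33451) = -18519 - 1/(-17262) = -18519 - 1*(-1/17262) = -18519 + 1/17262 = -319674977/17262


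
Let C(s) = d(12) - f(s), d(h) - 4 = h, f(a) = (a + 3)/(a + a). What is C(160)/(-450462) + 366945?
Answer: 52894329143843/144147840 ≈ 3.6695e+5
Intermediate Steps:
f(a) = (3 + a)/(2*a) (f(a) = (3 + a)/((2*a)) = (3 + a)*(1/(2*a)) = (3 + a)/(2*a))
d(h) = 4 + h
C(s) = 16 - (3 + s)/(2*s) (C(s) = (4 + 12) - (3 + s)/(2*s) = 16 - (3 + s)/(2*s))
C(160)/(-450462) + 366945 = ((½)*(-3 + 31*160)/160)/(-450462) + 366945 = ((½)*(1/160)*(-3 + 4960))*(-1/450462) + 366945 = ((½)*(1/160)*4957)*(-1/450462) + 366945 = (4957/320)*(-1/450462) + 366945 = -4957/144147840 + 366945 = 52894329143843/144147840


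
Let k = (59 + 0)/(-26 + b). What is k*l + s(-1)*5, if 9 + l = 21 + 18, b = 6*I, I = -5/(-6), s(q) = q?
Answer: -625/7 ≈ -89.286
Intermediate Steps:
I = ⅚ (I = -5*(-⅙) = ⅚ ≈ 0.83333)
b = 5 (b = 6*(⅚) = 5)
l = 30 (l = -9 + (21 + 18) = -9 + 39 = 30)
k = -59/21 (k = (59 + 0)/(-26 + 5) = 59/(-21) = 59*(-1/21) = -59/21 ≈ -2.8095)
k*l + s(-1)*5 = -59/21*30 - 1*5 = -590/7 - 5 = -625/7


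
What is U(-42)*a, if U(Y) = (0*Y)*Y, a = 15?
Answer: 0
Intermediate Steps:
U(Y) = 0 (U(Y) = 0*Y = 0)
U(-42)*a = 0*15 = 0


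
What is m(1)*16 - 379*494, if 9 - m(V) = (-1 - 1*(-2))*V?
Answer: -187098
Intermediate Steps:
m(V) = 9 - V (m(V) = 9 - (-1 - 1*(-2))*V = 9 - (-1 + 2)*V = 9 - V)
m(1)*16 - 379*494 = (9 - 1*1)*16 - 379*494 = (9 - 1)*16 - 187226 = 8*16 - 187226 = 128 - 187226 = -187098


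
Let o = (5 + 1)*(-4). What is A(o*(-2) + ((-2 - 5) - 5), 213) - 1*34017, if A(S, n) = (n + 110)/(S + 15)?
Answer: -102032/3 ≈ -34011.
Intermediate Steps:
o = -24 (o = 6*(-4) = -24)
A(S, n) = (110 + n)/(15 + S)
A(o*(-2) + ((-2 - 5) - 5), 213) - 1*34017 = (110 + 213)/(15 + (-24*(-2) + ((-2 - 5) - 5))) - 1*34017 = 323/(15 + (48 + (-7 - 5))) - 34017 = 323/(15 + (48 - 12)) - 34017 = 323/(15 + 36) - 34017 = 323/51 - 34017 = (1/51)*323 - 34017 = 19/3 - 34017 = -102032/3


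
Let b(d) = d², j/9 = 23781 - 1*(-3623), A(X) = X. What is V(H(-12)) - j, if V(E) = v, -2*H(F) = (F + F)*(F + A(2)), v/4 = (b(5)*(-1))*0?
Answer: -246636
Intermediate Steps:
j = 246636 (j = 9*(23781 - 1*(-3623)) = 9*(23781 + 3623) = 9*27404 = 246636)
v = 0 (v = 4*((5²*(-1))*0) = 4*((25*(-1))*0) = 4*(-25*0) = 4*0 = 0)
H(F) = -F*(2 + F) (H(F) = -(F + F)*(F + 2)/2 = -2*F*(2 + F)/2 = -F*(2 + F))
V(E) = 0
V(H(-12)) - j = 0 - 1*246636 = 0 - 246636 = -246636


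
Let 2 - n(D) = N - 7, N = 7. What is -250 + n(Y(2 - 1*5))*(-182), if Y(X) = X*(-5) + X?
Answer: -614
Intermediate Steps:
Y(X) = -4*X (Y(X) = -5*X + X = -4*X)
n(D) = 2 (n(D) = 2 - (7 - 7) = 2 - 1*0 = 2 + 0 = 2)
-250 + n(Y(2 - 1*5))*(-182) = -250 + 2*(-182) = -250 - 364 = -614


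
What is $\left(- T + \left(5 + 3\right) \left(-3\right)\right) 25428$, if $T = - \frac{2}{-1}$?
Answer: $-661128$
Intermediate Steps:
$T = 2$ ($T = \left(-2\right) \left(-1\right) = 2$)
$\left(- T + \left(5 + 3\right) \left(-3\right)\right) 25428 = \left(\left(-1\right) 2 + \left(5 + 3\right) \left(-3\right)\right) 25428 = \left(-2 + 8 \left(-3\right)\right) 25428 = \left(-2 - 24\right) 25428 = \left(-26\right) 25428 = -661128$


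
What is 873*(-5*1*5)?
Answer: -21825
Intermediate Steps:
873*(-5*1*5) = 873*(-5*5) = 873*(-25) = -21825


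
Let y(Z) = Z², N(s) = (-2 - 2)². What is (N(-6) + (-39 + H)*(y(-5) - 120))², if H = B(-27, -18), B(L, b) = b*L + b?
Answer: 1659666121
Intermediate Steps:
N(s) = 16 (N(s) = (-4)² = 16)
B(L, b) = b + L*b (B(L, b) = L*b + b = b + L*b)
H = 468 (H = -18*(1 - 27) = -18*(-26) = 468)
(N(-6) + (-39 + H)*(y(-5) - 120))² = (16 + (-39 + 468)*((-5)² - 120))² = (16 + 429*(25 - 120))² = (16 + 429*(-95))² = (16 - 40755)² = (-40739)² = 1659666121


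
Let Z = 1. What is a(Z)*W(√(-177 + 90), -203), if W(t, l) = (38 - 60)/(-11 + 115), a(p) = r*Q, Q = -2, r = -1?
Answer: -11/26 ≈ -0.42308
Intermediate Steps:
a(p) = 2 (a(p) = -1*(-2) = 2)
W(t, l) = -11/52 (W(t, l) = -22/104 = -22*1/104 = -11/52)
a(Z)*W(√(-177 + 90), -203) = 2*(-11/52) = -11/26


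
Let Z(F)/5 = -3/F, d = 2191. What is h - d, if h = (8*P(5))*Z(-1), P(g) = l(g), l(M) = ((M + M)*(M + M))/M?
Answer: 209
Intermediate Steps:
l(M) = 4*M (l(M) = ((2*M)*(2*M))/M = (4*M**2)/M = 4*M)
Z(F) = -15/F (Z(F) = 5*(-3/F) = -15/F)
P(g) = 4*g
h = 2400 (h = (8*(4*5))*(-15/(-1)) = (8*20)*(-15*(-1)) = 160*15 = 2400)
h - d = 2400 - 1*2191 = 2400 - 2191 = 209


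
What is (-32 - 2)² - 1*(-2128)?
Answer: 3284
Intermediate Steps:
(-32 - 2)² - 1*(-2128) = (-34)² + 2128 = 1156 + 2128 = 3284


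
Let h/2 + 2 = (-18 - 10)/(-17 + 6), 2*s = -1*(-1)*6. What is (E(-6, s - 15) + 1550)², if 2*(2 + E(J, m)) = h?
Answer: 290157156/121 ≈ 2.3980e+6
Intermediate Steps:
s = 3 (s = (-1*(-1)*6)/2 = (1*6)/2 = (½)*6 = 3)
h = 12/11 (h = -4 + 2*((-18 - 10)/(-17 + 6)) = -4 + 2*(-28/(-11)) = -4 + 2*(-28*(-1/11)) = -4 + 2*(28/11) = -4 + 56/11 = 12/11 ≈ 1.0909)
E(J, m) = -16/11 (E(J, m) = -2 + (½)*(12/11) = -2 + 6/11 = -16/11)
(E(-6, s - 15) + 1550)² = (-16/11 + 1550)² = (17034/11)² = 290157156/121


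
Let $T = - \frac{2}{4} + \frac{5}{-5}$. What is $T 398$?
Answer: $-597$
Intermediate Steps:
$T = - \frac{3}{2}$ ($T = \left(-2\right) \frac{1}{4} + 5 \left(- \frac{1}{5}\right) = - \frac{1}{2} - 1 = - \frac{3}{2} \approx -1.5$)
$T 398 = \left(- \frac{3}{2}\right) 398 = -597$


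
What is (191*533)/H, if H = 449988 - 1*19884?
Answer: 101803/430104 ≈ 0.23669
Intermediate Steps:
H = 430104 (H = 449988 - 19884 = 430104)
(191*533)/H = (191*533)/430104 = 101803*(1/430104) = 101803/430104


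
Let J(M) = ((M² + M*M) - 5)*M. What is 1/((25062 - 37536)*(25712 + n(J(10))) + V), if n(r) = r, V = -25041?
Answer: -1/345080829 ≈ -2.8979e-9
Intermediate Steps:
J(M) = M*(-5 + 2*M²) (J(M) = ((M² + M²) - 5)*M = (2*M² - 5)*M = (-5 + 2*M²)*M = M*(-5 + 2*M²))
1/((25062 - 37536)*(25712 + n(J(10))) + V) = 1/((25062 - 37536)*(25712 + 10*(-5 + 2*10²)) - 25041) = 1/(-12474*(25712 + 10*(-5 + 2*100)) - 25041) = 1/(-12474*(25712 + 10*(-5 + 200)) - 25041) = 1/(-12474*(25712 + 10*195) - 25041) = 1/(-12474*(25712 + 1950) - 25041) = 1/(-12474*27662 - 25041) = 1/(-345055788 - 25041) = 1/(-345080829) = -1/345080829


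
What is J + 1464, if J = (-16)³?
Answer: -2632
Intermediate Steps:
J = -4096
J + 1464 = -4096 + 1464 = -2632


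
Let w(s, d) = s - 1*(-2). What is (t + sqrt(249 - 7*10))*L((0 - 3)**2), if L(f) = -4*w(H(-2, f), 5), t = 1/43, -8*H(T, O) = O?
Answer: -7/86 - 7*sqrt(179)/2 ≈ -46.908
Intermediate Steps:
H(T, O) = -O/8
w(s, d) = 2 + s (w(s, d) = s + 2 = 2 + s)
t = 1/43 ≈ 0.023256
L(f) = -8 + f/2 (L(f) = -4*(2 - f/8) = -8 + f/2)
(t + sqrt(249 - 7*10))*L((0 - 3)**2) = (1/43 + sqrt(249 - 7*10))*(-8 + (0 - 3)**2/2) = (1/43 + sqrt(249 - 70))*(-8 + (1/2)*(-3)**2) = (1/43 + sqrt(179))*(-8 + (1/2)*9) = (1/43 + sqrt(179))*(-8 + 9/2) = (1/43 + sqrt(179))*(-7/2) = -7/86 - 7*sqrt(179)/2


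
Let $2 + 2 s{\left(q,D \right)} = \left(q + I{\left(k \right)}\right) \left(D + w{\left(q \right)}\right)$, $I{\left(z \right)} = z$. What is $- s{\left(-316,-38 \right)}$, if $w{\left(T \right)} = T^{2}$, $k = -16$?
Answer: $16569789$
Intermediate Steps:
$s{\left(q,D \right)} = -1 + \frac{\left(-16 + q\right) \left(D + q^{2}\right)}{2}$ ($s{\left(q,D \right)} = -1 + \frac{\left(q - 16\right) \left(D + q^{2}\right)}{2} = -1 + \frac{\left(-16 + q\right) \left(D + q^{2}\right)}{2}$)
$- s{\left(-316,-38 \right)} = - (-1 + \frac{\left(-316\right)^{3}}{2} - -304 - 8 \left(-316\right)^{2} + \frac{1}{2} \left(-38\right) \left(-316\right)) = - (-1 + \frac{1}{2} \left(-31554496\right) + 304 - 798848 + 6004) = - (-1 - 15777248 + 304 - 798848 + 6004) = \left(-1\right) \left(-16569789\right) = 16569789$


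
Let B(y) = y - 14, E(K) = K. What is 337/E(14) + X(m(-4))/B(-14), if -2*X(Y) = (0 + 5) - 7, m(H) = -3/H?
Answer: 673/28 ≈ 24.036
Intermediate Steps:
X(Y) = 1 (X(Y) = -((0 + 5) - 7)/2 = -(5 - 7)/2 = -1/2*(-2) = 1)
B(y) = -14 + y
337/E(14) + X(m(-4))/B(-14) = 337/14 + 1/(-14 - 14) = 337*(1/14) + 1/(-28) = 337/14 + 1*(-1/28) = 337/14 - 1/28 = 673/28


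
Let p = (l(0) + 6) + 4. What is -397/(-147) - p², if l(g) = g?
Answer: -14303/147 ≈ -97.299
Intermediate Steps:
p = 10 (p = (0 + 6) + 4 = 6 + 4 = 10)
-397/(-147) - p² = -397/(-147) - 1*10² = -397*(-1/147) - 1*100 = 397/147 - 100 = -14303/147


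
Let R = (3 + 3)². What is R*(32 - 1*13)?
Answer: 684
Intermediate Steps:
R = 36 (R = 6² = 36)
R*(32 - 1*13) = 36*(32 - 1*13) = 36*(32 - 13) = 36*19 = 684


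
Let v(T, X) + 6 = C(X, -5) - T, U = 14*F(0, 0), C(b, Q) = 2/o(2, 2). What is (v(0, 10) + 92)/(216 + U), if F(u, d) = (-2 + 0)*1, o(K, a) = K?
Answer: 87/188 ≈ 0.46277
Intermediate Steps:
F(u, d) = -2 (F(u, d) = -2*1 = -2)
C(b, Q) = 1 (C(b, Q) = 2/2 = 2*(½) = 1)
U = -28 (U = 14*(-2) = -28)
v(T, X) = -5 - T (v(T, X) = -6 + (1 - T) = -5 - T)
(v(0, 10) + 92)/(216 + U) = ((-5 - 1*0) + 92)/(216 - 28) = ((-5 + 0) + 92)/188 = (-5 + 92)*(1/188) = 87*(1/188) = 87/188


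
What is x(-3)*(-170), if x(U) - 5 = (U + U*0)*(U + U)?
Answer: -3910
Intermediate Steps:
x(U) = 5 + 2*U**2 (x(U) = 5 + (U + U*0)*(U + U) = 5 + (U + 0)*(2*U) = 5 + U*(2*U) = 5 + 2*U**2)
x(-3)*(-170) = (5 + 2*(-3)**2)*(-170) = (5 + 2*9)*(-170) = (5 + 18)*(-170) = 23*(-170) = -3910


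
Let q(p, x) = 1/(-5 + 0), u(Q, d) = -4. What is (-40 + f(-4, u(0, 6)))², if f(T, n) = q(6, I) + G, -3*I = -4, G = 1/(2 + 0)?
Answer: 157609/100 ≈ 1576.1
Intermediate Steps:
G = ½ (G = 1/2 = ½ ≈ 0.50000)
I = 4/3 (I = -⅓*(-4) = 4/3 ≈ 1.3333)
q(p, x) = -⅕ (q(p, x) = 1/(-5) = -⅕)
f(T, n) = 3/10 (f(T, n) = -⅕ + ½ = 3/10)
(-40 + f(-4, u(0, 6)))² = (-40 + 3/10)² = (-397/10)² = 157609/100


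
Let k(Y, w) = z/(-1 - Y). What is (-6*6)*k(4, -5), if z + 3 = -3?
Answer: -216/5 ≈ -43.200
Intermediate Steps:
z = -6 (z = -3 - 3 = -6)
k(Y, w) = -6/(-1 - Y)
(-6*6)*k(4, -5) = (-6*6)*(6/(1 + 4)) = -216/5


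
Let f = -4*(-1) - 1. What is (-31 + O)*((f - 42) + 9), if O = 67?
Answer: -1080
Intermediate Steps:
f = 3 (f = 4 - 1 = 3)
(-31 + O)*((f - 42) + 9) = (-31 + 67)*((3 - 42) + 9) = 36*(-39 + 9) = 36*(-30) = -1080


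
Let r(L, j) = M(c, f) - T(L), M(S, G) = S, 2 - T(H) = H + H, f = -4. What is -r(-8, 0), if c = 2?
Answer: 16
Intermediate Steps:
T(H) = 2 - 2*H (T(H) = 2 - (H + H) = 2 - 2*H)
r(L, j) = 2*L (r(L, j) = 2 - (2 - 2*L) = 2 + (-2 + 2*L) = 2*L)
-r(-8, 0) = -2*(-8) = -1*(-16) = 16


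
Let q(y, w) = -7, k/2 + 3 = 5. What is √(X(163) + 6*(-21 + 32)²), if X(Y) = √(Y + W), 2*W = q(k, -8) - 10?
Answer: √(2904 + 2*√618)/2 ≈ 27.174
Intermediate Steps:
k = 4 (k = -6 + 2*5 = -6 + 10 = 4)
W = -17/2 (W = (-7 - 10)/2 = (½)*(-17) = -17/2 ≈ -8.5000)
X(Y) = √(-17/2 + Y) (X(Y) = √(Y - 17/2) = √(-17/2 + Y))
√(X(163) + 6*(-21 + 32)²) = √(√(-34 + 4*163)/2 + 6*(-21 + 32)²) = √(√(-34 + 652)/2 + 6*11²) = √(√618/2 + 6*121) = √(√618/2 + 726) = √(726 + √618/2)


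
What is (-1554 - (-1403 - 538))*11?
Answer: 4257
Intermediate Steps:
(-1554 - (-1403 - 538))*11 = (-1554 - 1*(-1941))*11 = (-1554 + 1941)*11 = 387*11 = 4257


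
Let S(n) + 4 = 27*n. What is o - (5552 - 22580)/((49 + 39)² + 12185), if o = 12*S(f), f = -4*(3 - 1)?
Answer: -17531844/6643 ≈ -2639.1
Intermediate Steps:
f = -8 (f = -4*2 = -8)
S(n) = -4 + 27*n
o = -2640 (o = 12*(-4 + 27*(-8)) = 12*(-4 - 216) = 12*(-220) = -2640)
o - (5552 - 22580)/((49 + 39)² + 12185) = -2640 - (5552 - 22580)/((49 + 39)² + 12185) = -2640 - (-17028)/(88² + 12185) = -2640 - (-17028)/(7744 + 12185) = -2640 - (-17028)/19929 = -2640 - 1*(-5676/6643) = -2640 + 5676/6643 = -17531844/6643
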